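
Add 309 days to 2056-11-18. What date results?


Start: 2056-11-18, add 309 days
November 2056 has 30 days: 30 - 18 = 12 days to November 30 -> 297 left
December 2056 has 31 days -> 266 left
January 2057 has 31 days -> 235 left
February 2057 has 28 days -> 207 left
March 2057 has 31 days -> 176 left
April 2057 has 30 days -> 146 left
May 2057 has 31 days -> 115 left
June 2057 has 30 days -> 85 left
July 2057 has 31 days -> 54 left
August 2057 has 31 days -> 23 left
September 2057: 23 <= 30 -> lands on September 23

Result: 2057-09-23


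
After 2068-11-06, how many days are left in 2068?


Day of year: 311 of 366
Remaining = 366 - 311

55 days


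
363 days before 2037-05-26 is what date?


Start: 2037-05-26, subtract 363 days
Back 26 days from May 26 reaches April 30, 2037 -> 337 left
April 2037 has 30 days -> back to March 31, 2037 -> 307 left
March 2037 has 31 days -> back to February 28, 2037 -> 276 left
February 2037 has 28 days -> back to January 31, 2037 -> 248 left
January 2037 has 31 days -> back to December 31, 2036 -> 217 left
December 2036 has 31 days -> back to November 30, 2036 -> 186 left
November 2036 has 30 days -> back to October 31, 2036 -> 156 left
October 2036 has 31 days -> back to September 30, 2036 -> 125 left
September 2036 has 30 days -> back to August 31, 2036 -> 95 left
August 2036 has 31 days -> back to July 31, 2036 -> 64 left
July 2036 has 31 days -> back to June 30, 2036 -> 33 left
June 2036 has 30 days -> back to May 31, 2036 -> 3 left
May 2036: 31 - 3 = 28 -> lands on May 28

Result: 2036-05-28


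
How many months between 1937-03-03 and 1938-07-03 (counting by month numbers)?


From March 1937 to July 1938
1 year * 12 = 12 months, plus 4 months = 16

16 months


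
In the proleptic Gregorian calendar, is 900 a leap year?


Gregorian leap year rule: divisible by 4, but not by 100, unless also by 400.
900 is divisible by 100 but not 400 -> not a leap year

No


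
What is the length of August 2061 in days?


August 2061

31 days


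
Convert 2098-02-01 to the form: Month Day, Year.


ISO 2098-02-01 parses as year=2098, month=02, day=01
Month 2 -> February

February 1, 2098


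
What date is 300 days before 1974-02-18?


Start: 1974-02-18, subtract 300 days
Back 18 days from February 18 reaches January 31, 1974 -> 282 left
January 1974 has 31 days -> back to December 31, 1973 -> 251 left
December 1973 has 31 days -> back to November 30, 1973 -> 220 left
November 1973 has 30 days -> back to October 31, 1973 -> 190 left
October 1973 has 31 days -> back to September 30, 1973 -> 159 left
September 1973 has 30 days -> back to August 31, 1973 -> 129 left
August 1973 has 31 days -> back to July 31, 1973 -> 98 left
July 1973 has 31 days -> back to June 30, 1973 -> 67 left
June 1973 has 30 days -> back to May 31, 1973 -> 37 left
May 1973 has 31 days -> back to April 30, 1973 -> 6 left
April 1973: 30 - 6 = 24 -> lands on April 24

Result: 1973-04-24


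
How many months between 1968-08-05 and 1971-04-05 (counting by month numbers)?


From August 1968 to April 1971
3 years * 12 = 36 months, minus 4 months = 32

32 months


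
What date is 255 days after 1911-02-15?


Start: 1911-02-15, add 255 days
February 1911 has 28 days: 28 - 15 = 13 days to February 28 -> 242 left
March 1911 has 31 days -> 211 left
April 1911 has 30 days -> 181 left
May 1911 has 31 days -> 150 left
June 1911 has 30 days -> 120 left
July 1911 has 31 days -> 89 left
August 1911 has 31 days -> 58 left
September 1911 has 30 days -> 28 left
October 1911: 28 <= 31 -> lands on October 28

Result: 1911-10-28


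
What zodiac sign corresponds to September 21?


Date: September 21
Conventional tropical zodiac dates: Virgo from August 23 onward; Libra starts September 23
September 21 falls within the Virgo range

Virgo


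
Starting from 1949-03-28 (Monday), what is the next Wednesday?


Current: Monday
Target: Wednesday
Days ahead: 2

Next Wednesday: 1949-03-30


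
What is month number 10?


Month 10 of 12

October


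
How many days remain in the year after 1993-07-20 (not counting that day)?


Day of year: 201 of 365
Remaining = 365 - 201

164 days


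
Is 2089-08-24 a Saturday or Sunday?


Anchor: Jan 1, 2089. With p = 2089 - 1 = 2088: (p + p//4 - p//100 + p//400) mod 7 = (2088 + 522 - 20 + 5) mod 7 = 2595 mod 7 = 5 -> Saturday (Mon=0 ... Sun=6)
Day of year: 236; offset = 235
Weekday index = (5 + 235) mod 7 = 2 -> Wednesday
Weekend days: Saturday, Sunday

No


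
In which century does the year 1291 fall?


Century = (year - 1) // 100 + 1
= (1291 - 1) // 100 + 1
= 1290 // 100 + 1
= 12 + 1

13th century


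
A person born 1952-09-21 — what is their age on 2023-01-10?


Birth: 1952-09-21
Reference: 2023-01-10
Year difference: 2023 - 1952 = 71
Birthday not yet reached in 2023, subtract 1

70 years old


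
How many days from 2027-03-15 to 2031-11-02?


From 2027-03-15 to 2031-11-02
2027-03-15: days before March = 31 + 28 = 59 (2027 is not a leap year); day of year = 59 + 15 = 74
2031-11-02: days before November = 31 + 28 + 31 + 30 + 31 + 30 + 31 + 31 + 30 + 31 = 304 (2031 is not a leap year); day of year = 304 + 2 = 306
Rest of 2027: 365 - 74 = 291
Full years 2028 (366), 2029 (365), 2030 (365): 1096
Total = 291 + 1096 + 306 = 1693

1693 days


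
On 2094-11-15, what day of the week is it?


Date: November 15, 2094
Anchor: Jan 1, 2094. With p = 2094 - 1 = 2093: (p + p//4 - p//100 + p//400) mod 7 = (2093 + 523 - 20 + 5) mod 7 = 2601 mod 7 = 4 -> Friday (Mon=0 ... Sun=6)
Days before November (Jan-Oct): 304; offset = 304 + 15 - 1 = 318
Weekday index = (4 + 318) mod 7 = 0

Day of the week: Monday


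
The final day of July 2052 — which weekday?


July 2052 has 31 days
Anchor: Jan 1, 2052. With p = 2052 - 1 = 2051: (p + p//4 - p//100 + p//400) mod 7 = (2051 + 512 - 20 + 5) mod 7 = 2548 mod 7 = 0 -> Monday (Mon=0 ... Sun=6)
Days before July (Jan-Jun): 182; July 1 index = (0 + 182) mod 7 = 0 -> Monday
Last day offset: 31 - 1 = 30 days
Weekday index = (0 + 30) mod 7 = 2

Wednesday, July 31


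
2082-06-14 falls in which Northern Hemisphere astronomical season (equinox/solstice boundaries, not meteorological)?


Date: June 14
Astronomical Spring (approx.; exact equinox/solstice day varies by year): March 20 to June 20
June 14 falls within the Spring window

Spring


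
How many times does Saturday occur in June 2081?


June 2081 has 30 days
Anchor: Jan 1, 2081. With p = 2081 - 1 = 2080: (p + p//4 - p//100 + p//400) mod 7 = (2080 + 520 - 20 + 5) mod 7 = 2585 mod 7 = 2 -> Wednesday (Mon=0 ... Sun=6)
Days before June (Jan-May): 151; June 1 index = (2 + 151) mod 7 = 6 -> Sunday
First Saturday is June 7
Saturdays: 7, 14, 21, 28

4 Saturdays


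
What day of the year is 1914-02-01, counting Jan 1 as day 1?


Date: February 1, 1914
Days in months 1 through 1: 31
Plus 1 days in February

Day of year: 32


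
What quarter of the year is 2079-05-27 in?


Month: May (month 5)
Q1: Jan-Mar, Q2: Apr-Jun, Q3: Jul-Sep, Q4: Oct-Dec

Q2


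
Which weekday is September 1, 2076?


Target: September 1, 2076
Anchor: Jan 1, 2076. With p = 2076 - 1 = 2075: (p + p//4 - p//100 + p//400) mod 7 = (2075 + 518 - 20 + 5) mod 7 = 2578 mod 7 = 2 -> Wednesday (Mon=0 ... Sun=6)
Days before September (Jan-Aug): 244 days
Weekday index = (2 + 244) mod 7 = 1

Tuesday


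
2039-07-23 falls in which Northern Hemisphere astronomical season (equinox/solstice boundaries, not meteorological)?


Date: July 23
Astronomical Summer (approx.; exact equinox/solstice day varies by year): June 21 to September 21
July 23 falls within the Summer window

Summer


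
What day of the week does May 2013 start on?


Target: May 1, 2013
Anchor: Jan 1, 2013. With p = 2013 - 1 = 2012: (p + p//4 - p//100 + p//400) mod 7 = (2012 + 503 - 20 + 5) mod 7 = 2500 mod 7 = 1 -> Tuesday (Mon=0 ... Sun=6)
Days before May (Jan-Apr): 120 days
Weekday index = (1 + 120) mod 7 = 2

Wednesday


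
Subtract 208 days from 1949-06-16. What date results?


Start: 1949-06-16, subtract 208 days
Back 16 days from June 16 reaches May 31, 1949 -> 192 left
May 1949 has 31 days -> back to April 30, 1949 -> 161 left
April 1949 has 30 days -> back to March 31, 1949 -> 131 left
March 1949 has 31 days -> back to February 28, 1949 -> 100 left
February 1949 has 28 days -> back to January 31, 1949 -> 72 left
January 1949 has 31 days -> back to December 31, 1948 -> 41 left
December 1948 has 31 days -> back to November 30, 1948 -> 10 left
November 1948: 30 - 10 = 20 -> lands on November 20

Result: 1948-11-20


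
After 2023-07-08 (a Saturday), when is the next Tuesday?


Current: Saturday
Target: Tuesday
Days ahead: 3

Next Tuesday: 2023-07-11


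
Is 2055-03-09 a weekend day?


Anchor: Jan 1, 2055. With p = 2055 - 1 = 2054: (p + p//4 - p//100 + p//400) mod 7 = (2054 + 513 - 20 + 5) mod 7 = 2552 mod 7 = 4 -> Friday (Mon=0 ... Sun=6)
Day of year: 68; offset = 67
Weekday index = (4 + 67) mod 7 = 1 -> Tuesday
Weekend days: Saturday, Sunday

No


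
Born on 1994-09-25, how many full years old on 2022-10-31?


Birth: 1994-09-25
Reference: 2022-10-31
Year difference: 2022 - 1994 = 28

28 years old


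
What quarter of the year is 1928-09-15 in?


Month: September (month 9)
Q1: Jan-Mar, Q2: Apr-Jun, Q3: Jul-Sep, Q4: Oct-Dec

Q3


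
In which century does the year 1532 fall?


Century = (year - 1) // 100 + 1
= (1532 - 1) // 100 + 1
= 1531 // 100 + 1
= 15 + 1

16th century


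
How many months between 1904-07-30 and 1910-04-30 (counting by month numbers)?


From July 1904 to April 1910
6 years * 12 = 72 months, minus 3 months = 69

69 months


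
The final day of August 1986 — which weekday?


August 1986 has 31 days
Anchor: Jan 1, 1986. With p = 1986 - 1 = 1985: (p + p//4 - p//100 + p//400) mod 7 = (1985 + 496 - 19 + 4) mod 7 = 2466 mod 7 = 2 -> Wednesday (Mon=0 ... Sun=6)
Days before August (Jan-Jul): 212; August 1 index = (2 + 212) mod 7 = 4 -> Friday
Last day offset: 31 - 1 = 30 days
Weekday index = (4 + 30) mod 7 = 6

Sunday, August 31


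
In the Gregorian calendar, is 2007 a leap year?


Gregorian leap year rule: divisible by 4, but not by 100, unless also by 400.
2007 is not divisible by 4 -> not a leap year

No


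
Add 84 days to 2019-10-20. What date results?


Start: 2019-10-20, add 84 days
October 2019 has 31 days: 31 - 20 = 11 days to October 31 -> 73 left
November 2019 has 30 days -> 43 left
December 2019 has 31 days -> 12 left
January 2020: 12 <= 31 -> lands on January 12

Result: 2020-01-12


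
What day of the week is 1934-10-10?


Date: October 10, 1934
Anchor: Jan 1, 1934. With p = 1934 - 1 = 1933: (p + p//4 - p//100 + p//400) mod 7 = (1933 + 483 - 19 + 4) mod 7 = 2401 mod 7 = 0 -> Monday (Mon=0 ... Sun=6)
Days before October (Jan-Sep): 273; offset = 273 + 10 - 1 = 282
Weekday index = (0 + 282) mod 7 = 2

Day of the week: Wednesday


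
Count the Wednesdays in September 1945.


September 1945 has 30 days
Anchor: Jan 1, 1945. With p = 1945 - 1 = 1944: (p + p//4 - p//100 + p//400) mod 7 = (1944 + 486 - 19 + 4) mod 7 = 2415 mod 7 = 0 -> Monday (Mon=0 ... Sun=6)
Days before September (Jan-Aug): 243; September 1 index = (0 + 243) mod 7 = 5 -> Saturday
First Wednesday is September 5
Wednesdays: 5, 12, 19, 26

4 Wednesdays


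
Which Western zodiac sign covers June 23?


Date: June 23
Conventional tropical zodiac dates: Cancer from June 21 onward; Leo starts July 23
June 23 falls within the Cancer range

Cancer


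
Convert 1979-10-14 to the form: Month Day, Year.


ISO 1979-10-14 parses as year=1979, month=10, day=14
Month 10 -> October

October 14, 1979


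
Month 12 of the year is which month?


Month 12 of 12

December


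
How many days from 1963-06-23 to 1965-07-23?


From 1963-06-23 to 1965-07-23
1963-06-23: days before June = 31 + 28 + 31 + 30 + 31 = 151 (1963 is not a leap year); day of year = 151 + 23 = 174
1965-07-23: days before July = 31 + 28 + 31 + 30 + 31 + 30 = 181 (1965 is not a leap year); day of year = 181 + 23 = 204
Rest of 1963: 365 - 174 = 191
Full years 1964 (366): 366
Total = 191 + 366 + 204 = 761

761 days


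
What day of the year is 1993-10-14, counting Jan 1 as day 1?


Date: October 14, 1993
Days in months 1 through 9: 273
Plus 14 days in October

Day of year: 287


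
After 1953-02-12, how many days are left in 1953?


Day of year: 43 of 365
Remaining = 365 - 43

322 days


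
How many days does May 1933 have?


May 1933

31 days


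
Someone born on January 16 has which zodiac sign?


Date: January 16
Conventional tropical zodiac dates: Capricorn from December 22 onward; Aquarius starts January 20
January 16 falls within the Capricorn range

Capricorn


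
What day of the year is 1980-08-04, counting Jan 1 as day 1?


Date: August 4, 1980
Days in months 1 through 7: 213
Plus 4 days in August

Day of year: 217


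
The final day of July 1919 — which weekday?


July 1919 has 31 days
Anchor: Jan 1, 1919. With p = 1919 - 1 = 1918: (p + p//4 - p//100 + p//400) mod 7 = (1918 + 479 - 19 + 4) mod 7 = 2382 mod 7 = 2 -> Wednesday (Mon=0 ... Sun=6)
Days before July (Jan-Jun): 181; July 1 index = (2 + 181) mod 7 = 1 -> Tuesday
Last day offset: 31 - 1 = 30 days
Weekday index = (1 + 30) mod 7 = 3

Thursday, July 31


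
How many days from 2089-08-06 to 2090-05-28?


From 2089-08-06 to 2090-05-28
2089-08-06: days before August = 31 + 28 + 31 + 30 + 31 + 30 + 31 = 212 (2089 is not a leap year); day of year = 212 + 6 = 218
2090-05-28: days before May = 31 + 28 + 31 + 30 = 120 (2090 is not a leap year); day of year = 120 + 28 = 148
Rest of 2089: 365 - 218 = 147
Total = 147 + 148 = 295

295 days


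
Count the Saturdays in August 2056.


August 2056 has 31 days
Anchor: Jan 1, 2056. With p = 2056 - 1 = 2055: (p + p//4 - p//100 + p//400) mod 7 = (2055 + 513 - 20 + 5) mod 7 = 2553 mod 7 = 5 -> Saturday (Mon=0 ... Sun=6)
Days before August (Jan-Jul): 213; August 1 index = (5 + 213) mod 7 = 1 -> Tuesday
First Saturday is August 5
Saturdays: 5, 12, 19, 26

4 Saturdays


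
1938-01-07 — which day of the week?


Date: January 7, 1938
Anchor: Jan 1, 1938. With p = 1938 - 1 = 1937: (p + p//4 - p//100 + p//400) mod 7 = (1937 + 484 - 19 + 4) mod 7 = 2406 mod 7 = 5 -> Saturday (Mon=0 ... Sun=6)
Days into year = 7 - 1 = 6
Weekday index = (5 + 6) mod 7 = 4

Day of the week: Friday


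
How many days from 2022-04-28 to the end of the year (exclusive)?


Day of year: 118 of 365
Remaining = 365 - 118

247 days


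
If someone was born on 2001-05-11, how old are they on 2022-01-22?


Birth: 2001-05-11
Reference: 2022-01-22
Year difference: 2022 - 2001 = 21
Birthday not yet reached in 2022, subtract 1

20 years old


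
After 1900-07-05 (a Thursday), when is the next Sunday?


Current: Thursday
Target: Sunday
Days ahead: 3

Next Sunday: 1900-07-08


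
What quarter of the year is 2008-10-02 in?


Month: October (month 10)
Q1: Jan-Mar, Q2: Apr-Jun, Q3: Jul-Sep, Q4: Oct-Dec

Q4


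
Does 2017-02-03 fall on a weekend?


Anchor: Jan 1, 2017. With p = 2017 - 1 = 2016: (p + p//4 - p//100 + p//400) mod 7 = (2016 + 504 - 20 + 5) mod 7 = 2505 mod 7 = 6 -> Sunday (Mon=0 ... Sun=6)
Day of year: 34; offset = 33
Weekday index = (6 + 33) mod 7 = 4 -> Friday
Weekend days: Saturday, Sunday

No


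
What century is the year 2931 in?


Century = (year - 1) // 100 + 1
= (2931 - 1) // 100 + 1
= 2930 // 100 + 1
= 29 + 1

30th century


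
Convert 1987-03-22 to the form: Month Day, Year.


ISO 1987-03-22 parses as year=1987, month=03, day=22
Month 3 -> March

March 22, 1987


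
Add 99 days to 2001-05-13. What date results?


Start: 2001-05-13, add 99 days
May 2001 has 31 days: 31 - 13 = 18 days to May 31 -> 81 left
June 2001 has 30 days -> 51 left
July 2001 has 31 days -> 20 left
August 2001: 20 <= 31 -> lands on August 20

Result: 2001-08-20


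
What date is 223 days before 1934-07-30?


Start: 1934-07-30, subtract 223 days
Back 30 days from July 30 reaches June 30, 1934 -> 193 left
June 1934 has 30 days -> back to May 31, 1934 -> 163 left
May 1934 has 31 days -> back to April 30, 1934 -> 132 left
April 1934 has 30 days -> back to March 31, 1934 -> 102 left
March 1934 has 31 days -> back to February 28, 1934 -> 71 left
February 1934 has 28 days -> back to January 31, 1934 -> 43 left
January 1934 has 31 days -> back to December 31, 1933 -> 12 left
December 1933: 31 - 12 = 19 -> lands on December 19

Result: 1933-12-19


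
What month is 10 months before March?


March is month 3
3 - 10 = -7; wrap: -7 + 12 = 5

May


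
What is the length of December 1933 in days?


December 1933

31 days


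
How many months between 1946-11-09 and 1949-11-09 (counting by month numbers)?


From November 1946 to November 1949
3 years * 12 = 36 months = 36

36 months


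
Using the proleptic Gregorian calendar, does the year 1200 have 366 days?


Gregorian leap year rule: divisible by 4, but not by 100, unless also by 400.
1200 is divisible by 400 -> leap year

Yes


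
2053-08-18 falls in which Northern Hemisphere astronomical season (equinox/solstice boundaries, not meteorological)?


Date: August 18
Astronomical Summer (approx.; exact equinox/solstice day varies by year): June 21 to September 21
August 18 falls within the Summer window

Summer


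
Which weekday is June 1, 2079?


Target: June 1, 2079
Anchor: Jan 1, 2079. With p = 2079 - 1 = 2078: (p + p//4 - p//100 + p//400) mod 7 = (2078 + 519 - 20 + 5) mod 7 = 2582 mod 7 = 6 -> Sunday (Mon=0 ... Sun=6)
Days before June (Jan-May): 151 days
Weekday index = (6 + 151) mod 7 = 3

Thursday


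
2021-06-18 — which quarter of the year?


Month: June (month 6)
Q1: Jan-Mar, Q2: Apr-Jun, Q3: Jul-Sep, Q4: Oct-Dec

Q2


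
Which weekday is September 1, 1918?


Target: September 1, 1918
Anchor: Jan 1, 1918. With p = 1918 - 1 = 1917: (p + p//4 - p//100 + p//400) mod 7 = (1917 + 479 - 19 + 4) mod 7 = 2381 mod 7 = 1 -> Tuesday (Mon=0 ... Sun=6)
Days before September (Jan-Aug): 243 days
Weekday index = (1 + 243) mod 7 = 6

Sunday


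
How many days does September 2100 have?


September 2100

30 days


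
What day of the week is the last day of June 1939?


June 1939 has 30 days
Anchor: Jan 1, 1939. With p = 1939 - 1 = 1938: (p + p//4 - p//100 + p//400) mod 7 = (1938 + 484 - 19 + 4) mod 7 = 2407 mod 7 = 6 -> Sunday (Mon=0 ... Sun=6)
Days before June (Jan-May): 151; June 1 index = (6 + 151) mod 7 = 3 -> Thursday
Last day offset: 30 - 1 = 29 days
Weekday index = (3 + 29) mod 7 = 4

Friday, June 30


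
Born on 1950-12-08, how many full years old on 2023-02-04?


Birth: 1950-12-08
Reference: 2023-02-04
Year difference: 2023 - 1950 = 73
Birthday not yet reached in 2023, subtract 1

72 years old


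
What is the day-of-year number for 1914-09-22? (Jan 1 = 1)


Date: September 22, 1914
Days in months 1 through 8: 243
Plus 22 days in September

Day of year: 265


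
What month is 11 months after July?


July is month 7
7 + 11 = 18; wrap: 18 - 12 = 6

June


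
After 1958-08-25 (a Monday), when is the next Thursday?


Current: Monday
Target: Thursday
Days ahead: 3

Next Thursday: 1958-08-28


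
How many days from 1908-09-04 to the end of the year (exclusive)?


Day of year: 248 of 366
Remaining = 366 - 248

118 days


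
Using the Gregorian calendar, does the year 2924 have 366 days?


Gregorian leap year rule: divisible by 4, but not by 100, unless also by 400.
2924 is divisible by 4 but not 100 -> leap year

Yes


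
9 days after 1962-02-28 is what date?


Start: 1962-02-28, add 9 days
February 28 is the last day of February 1962 -> 9 left
March 1962: 9 <= 31 -> lands on March 9

Result: 1962-03-09


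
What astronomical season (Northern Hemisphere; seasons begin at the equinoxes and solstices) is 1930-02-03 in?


Date: February 3
Astronomical Winter (approx.; exact equinox/solstice day varies by year): December 21 to March 19
February 3 falls within the Winter window

Winter


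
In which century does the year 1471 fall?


Century = (year - 1) // 100 + 1
= (1471 - 1) // 100 + 1
= 1470 // 100 + 1
= 14 + 1

15th century


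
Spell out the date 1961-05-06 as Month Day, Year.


ISO 1961-05-06 parses as year=1961, month=05, day=06
Month 5 -> May

May 6, 1961


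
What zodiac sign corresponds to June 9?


Date: June 9
Conventional tropical zodiac dates: Gemini from May 21 onward; Cancer starts June 21
June 9 falls within the Gemini range

Gemini


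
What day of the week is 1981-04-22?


Date: April 22, 1981
Anchor: Jan 1, 1981. With p = 1981 - 1 = 1980: (p + p//4 - p//100 + p//400) mod 7 = (1980 + 495 - 19 + 4) mod 7 = 2460 mod 7 = 3 -> Thursday (Mon=0 ... Sun=6)
Days before April (Jan-Mar): 90; offset = 90 + 22 - 1 = 111
Weekday index = (3 + 111) mod 7 = 2

Day of the week: Wednesday


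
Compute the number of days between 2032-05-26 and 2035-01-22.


From 2032-05-26 to 2035-01-22
2032-05-26: days before May = 31 + 29 + 31 + 30 = 121 (2032 is a leap year); day of year = 121 + 26 = 147
2035-01-22: day of year = 22
Rest of 2032: 366 - 147 = 219
Full years 2033 (365), 2034 (365): 730
Total = 219 + 730 + 22 = 971

971 days


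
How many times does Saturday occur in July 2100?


July 2100 has 31 days
Anchor: Jan 1, 2100. With p = 2100 - 1 = 2099: (p + p//4 - p//100 + p//400) mod 7 = (2099 + 524 - 20 + 5) mod 7 = 2608 mod 7 = 4 -> Friday (Mon=0 ... Sun=6)
Days before July (Jan-Jun): 181; July 1 index = (4 + 181) mod 7 = 3 -> Thursday
First Saturday is July 3
Saturdays: 3, 10, 17, 24, 31

5 Saturdays


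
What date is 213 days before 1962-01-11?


Start: 1962-01-11, subtract 213 days
Back 11 days from January 11 reaches December 31, 1961 -> 202 left
December 1961 has 31 days -> back to November 30, 1961 -> 171 left
November 1961 has 30 days -> back to October 31, 1961 -> 141 left
October 1961 has 31 days -> back to September 30, 1961 -> 110 left
September 1961 has 30 days -> back to August 31, 1961 -> 80 left
August 1961 has 31 days -> back to July 31, 1961 -> 49 left
July 1961 has 31 days -> back to June 30, 1961 -> 18 left
June 1961: 30 - 18 = 12 -> lands on June 12

Result: 1961-06-12


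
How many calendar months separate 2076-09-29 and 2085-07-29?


From September 2076 to July 2085
9 years * 12 = 108 months, minus 2 months = 106

106 months


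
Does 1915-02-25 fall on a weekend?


Anchor: Jan 1, 1915. With p = 1915 - 1 = 1914: (p + p//4 - p//100 + p//400) mod 7 = (1914 + 478 - 19 + 4) mod 7 = 2377 mod 7 = 4 -> Friday (Mon=0 ... Sun=6)
Day of year: 56; offset = 55
Weekday index = (4 + 55) mod 7 = 3 -> Thursday
Weekend days: Saturday, Sunday

No


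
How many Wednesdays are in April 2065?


April 2065 has 30 days
Anchor: Jan 1, 2065. With p = 2065 - 1 = 2064: (p + p//4 - p//100 + p//400) mod 7 = (2064 + 516 - 20 + 5) mod 7 = 2565 mod 7 = 3 -> Thursday (Mon=0 ... Sun=6)
Days before April (Jan-Mar): 90; April 1 index = (3 + 90) mod 7 = 2 -> Wednesday
First Wednesday is April 1
Wednesdays: 1, 8, 15, 22, 29

5 Wednesdays


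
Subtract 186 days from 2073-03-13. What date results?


Start: 2073-03-13, subtract 186 days
Back 13 days from March 13 reaches February 28, 2073 -> 173 left
February 2073 has 28 days -> back to January 31, 2073 -> 145 left
January 2073 has 31 days -> back to December 31, 2072 -> 114 left
December 2072 has 31 days -> back to November 30, 2072 -> 83 left
November 2072 has 30 days -> back to October 31, 2072 -> 53 left
October 2072 has 31 days -> back to September 30, 2072 -> 22 left
September 2072: 30 - 22 = 8 -> lands on September 8

Result: 2072-09-08


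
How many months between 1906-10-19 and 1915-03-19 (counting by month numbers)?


From October 1906 to March 1915
9 years * 12 = 108 months, minus 7 months = 101

101 months


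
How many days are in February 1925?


February 1925 (leap year: no)

28 days


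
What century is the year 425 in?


Century = (year - 1) // 100 + 1
= (425 - 1) // 100 + 1
= 424 // 100 + 1
= 4 + 1

5th century


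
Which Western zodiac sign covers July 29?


Date: July 29
Conventional tropical zodiac dates: Leo from July 23 onward; Virgo starts August 23
July 29 falls within the Leo range

Leo


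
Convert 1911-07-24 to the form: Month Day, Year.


ISO 1911-07-24 parses as year=1911, month=07, day=24
Month 7 -> July

July 24, 1911


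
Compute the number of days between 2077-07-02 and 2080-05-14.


From 2077-07-02 to 2080-05-14
2077-07-02: days before July = 31 + 28 + 31 + 30 + 31 + 30 = 181 (2077 is not a leap year); day of year = 181 + 2 = 183
2080-05-14: days before May = 31 + 29 + 31 + 30 = 121 (2080 is a leap year); day of year = 121 + 14 = 135
Rest of 2077: 365 - 183 = 182
Full years 2078 (365), 2079 (365): 730
Total = 182 + 730 + 135 = 1047

1047 days


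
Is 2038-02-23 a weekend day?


Anchor: Jan 1, 2038. With p = 2038 - 1 = 2037: (p + p//4 - p//100 + p//400) mod 7 = (2037 + 509 - 20 + 5) mod 7 = 2531 mod 7 = 4 -> Friday (Mon=0 ... Sun=6)
Day of year: 54; offset = 53
Weekday index = (4 + 53) mod 7 = 1 -> Tuesday
Weekend days: Saturday, Sunday

No


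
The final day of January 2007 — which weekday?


January 2007 has 31 days
Anchor: Jan 1, 2007. With p = 2007 - 1 = 2006: (p + p//4 - p//100 + p//400) mod 7 = (2006 + 501 - 20 + 5) mod 7 = 2492 mod 7 = 0 -> Monday (Mon=0 ... Sun=6)
January 1 is the anchor itself -> Monday
Last day offset: 31 - 1 = 30 days
Weekday index = (0 + 30) mod 7 = 2

Wednesday, January 31


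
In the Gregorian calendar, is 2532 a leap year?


Gregorian leap year rule: divisible by 4, but not by 100, unless also by 400.
2532 is divisible by 4 but not 100 -> leap year

Yes


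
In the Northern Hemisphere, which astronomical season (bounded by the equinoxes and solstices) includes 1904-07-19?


Date: July 19
Astronomical Summer (approx.; exact equinox/solstice day varies by year): June 21 to September 21
July 19 falls within the Summer window

Summer


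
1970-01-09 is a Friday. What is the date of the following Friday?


Current: Friday
Target: Friday
Days ahead: 7

Next Friday: 1970-01-16


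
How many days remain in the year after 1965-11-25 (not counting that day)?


Day of year: 329 of 365
Remaining = 365 - 329

36 days


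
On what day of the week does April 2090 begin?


Target: April 1, 2090
Anchor: Jan 1, 2090. With p = 2090 - 1 = 2089: (p + p//4 - p//100 + p//400) mod 7 = (2089 + 522 - 20 + 5) mod 7 = 2596 mod 7 = 6 -> Sunday (Mon=0 ... Sun=6)
Days before April (Jan-Mar): 90 days
Weekday index = (6 + 90) mod 7 = 5

Saturday


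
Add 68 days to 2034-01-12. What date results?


Start: 2034-01-12, add 68 days
January 2034 has 31 days: 31 - 12 = 19 days to January 31 -> 49 left
February 2034 has 28 days -> 21 left
March 2034: 21 <= 31 -> lands on March 21

Result: 2034-03-21


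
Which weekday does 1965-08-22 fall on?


Date: August 22, 1965
Anchor: Jan 1, 1965. With p = 1965 - 1 = 1964: (p + p//4 - p//100 + p//400) mod 7 = (1964 + 491 - 19 + 4) mod 7 = 2440 mod 7 = 4 -> Friday (Mon=0 ... Sun=6)
Days before August (Jan-Jul): 212; offset = 212 + 22 - 1 = 233
Weekday index = (4 + 233) mod 7 = 6

Day of the week: Sunday


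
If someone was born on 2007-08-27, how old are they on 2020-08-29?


Birth: 2007-08-27
Reference: 2020-08-29
Year difference: 2020 - 2007 = 13

13 years old


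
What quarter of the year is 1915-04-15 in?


Month: April (month 4)
Q1: Jan-Mar, Q2: Apr-Jun, Q3: Jul-Sep, Q4: Oct-Dec

Q2


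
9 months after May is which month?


May is month 5
5 + 9 = 14; wrap: 14 - 12 = 2

February


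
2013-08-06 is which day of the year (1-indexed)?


Date: August 6, 2013
Days in months 1 through 7: 212
Plus 6 days in August

Day of year: 218


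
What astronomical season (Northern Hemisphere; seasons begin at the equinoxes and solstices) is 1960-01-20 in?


Date: January 20
Astronomical Winter (approx.; exact equinox/solstice day varies by year): December 21 to March 19
January 20 falls within the Winter window

Winter


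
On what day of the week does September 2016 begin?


Target: September 1, 2016
Anchor: Jan 1, 2016. With p = 2016 - 1 = 2015: (p + p//4 - p//100 + p//400) mod 7 = (2015 + 503 - 20 + 5) mod 7 = 2503 mod 7 = 4 -> Friday (Mon=0 ... Sun=6)
Days before September (Jan-Aug): 244 days
Weekday index = (4 + 244) mod 7 = 3

Thursday


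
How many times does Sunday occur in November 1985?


November 1985 has 30 days
Anchor: Jan 1, 1985. With p = 1985 - 1 = 1984: (p + p//4 - p//100 + p//400) mod 7 = (1984 + 496 - 19 + 4) mod 7 = 2465 mod 7 = 1 -> Tuesday (Mon=0 ... Sun=6)
Days before November (Jan-Oct): 304; November 1 index = (1 + 304) mod 7 = 4 -> Friday
First Sunday is November 3
Sundays: 3, 10, 17, 24

4 Sundays


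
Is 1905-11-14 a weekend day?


Anchor: Jan 1, 1905. With p = 1905 - 1 = 1904: (p + p//4 - p//100 + p//400) mod 7 = (1904 + 476 - 19 + 4) mod 7 = 2365 mod 7 = 6 -> Sunday (Mon=0 ... Sun=6)
Day of year: 318; offset = 317
Weekday index = (6 + 317) mod 7 = 1 -> Tuesday
Weekend days: Saturday, Sunday

No


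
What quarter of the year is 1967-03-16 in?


Month: March (month 3)
Q1: Jan-Mar, Q2: Apr-Jun, Q3: Jul-Sep, Q4: Oct-Dec

Q1


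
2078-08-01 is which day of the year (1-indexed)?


Date: August 1, 2078
Days in months 1 through 7: 212
Plus 1 days in August

Day of year: 213


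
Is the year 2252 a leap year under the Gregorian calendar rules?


Gregorian leap year rule: divisible by 4, but not by 100, unless also by 400.
2252 is divisible by 4 but not 100 -> leap year

Yes


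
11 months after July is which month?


July is month 7
7 + 11 = 18; wrap: 18 - 12 = 6

June


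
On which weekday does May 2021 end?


May 2021 has 31 days
Anchor: Jan 1, 2021. With p = 2021 - 1 = 2020: (p + p//4 - p//100 + p//400) mod 7 = (2020 + 505 - 20 + 5) mod 7 = 2510 mod 7 = 4 -> Friday (Mon=0 ... Sun=6)
Days before May (Jan-Apr): 120; May 1 index = (4 + 120) mod 7 = 5 -> Saturday
Last day offset: 31 - 1 = 30 days
Weekday index = (5 + 30) mod 7 = 0

Monday, May 31


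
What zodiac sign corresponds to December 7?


Date: December 7
Conventional tropical zodiac dates: Sagittarius from November 22 onward; Capricorn starts December 22
December 7 falls within the Sagittarius range

Sagittarius


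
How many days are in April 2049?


April 2049

30 days


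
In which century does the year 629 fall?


Century = (year - 1) // 100 + 1
= (629 - 1) // 100 + 1
= 628 // 100 + 1
= 6 + 1

7th century


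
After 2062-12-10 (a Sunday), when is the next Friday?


Current: Sunday
Target: Friday
Days ahead: 5

Next Friday: 2062-12-15


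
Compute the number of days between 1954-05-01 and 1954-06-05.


From 1954-05-01 to 1954-06-05
1954-05-01: days before May = 31 + 28 + 31 + 30 = 120 (1954 is not a leap year); day of year = 120 + 1 = 121
1954-06-05: days before June = 31 + 28 + 31 + 30 + 31 = 151 (1954 is not a leap year); day of year = 151 + 5 = 156
Same year: 156 - 121 = 35

35 days


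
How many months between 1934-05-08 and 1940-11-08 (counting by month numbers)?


From May 1934 to November 1940
6 years * 12 = 72 months, plus 6 months = 78

78 months


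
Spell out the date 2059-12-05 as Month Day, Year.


ISO 2059-12-05 parses as year=2059, month=12, day=05
Month 12 -> December

December 5, 2059


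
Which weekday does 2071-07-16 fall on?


Date: July 16, 2071
Anchor: Jan 1, 2071. With p = 2071 - 1 = 2070: (p + p//4 - p//100 + p//400) mod 7 = (2070 + 517 - 20 + 5) mod 7 = 2572 mod 7 = 3 -> Thursday (Mon=0 ... Sun=6)
Days before July (Jan-Jun): 181; offset = 181 + 16 - 1 = 196
Weekday index = (3 + 196) mod 7 = 3

Day of the week: Thursday


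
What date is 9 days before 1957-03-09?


Start: 1957-03-09, subtract 9 days
Back 9 days from March 9 reaches February 28, 1957 -> 0 left
February 1957: 28 - 0 = 28 -> lands on February 28

Result: 1957-02-28


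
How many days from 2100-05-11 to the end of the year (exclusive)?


Day of year: 131 of 365
Remaining = 365 - 131

234 days


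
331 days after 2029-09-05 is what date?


Start: 2029-09-05, add 331 days
September 2029 has 30 days: 30 - 5 = 25 days to September 30 -> 306 left
October 2029 has 31 days -> 275 left
November 2029 has 30 days -> 245 left
December 2029 has 31 days -> 214 left
January 2030 has 31 days -> 183 left
February 2030 has 28 days -> 155 left
March 2030 has 31 days -> 124 left
April 2030 has 30 days -> 94 left
May 2030 has 31 days -> 63 left
June 2030 has 30 days -> 33 left
July 2030 has 31 days -> 2 left
August 2030: 2 <= 31 -> lands on August 2

Result: 2030-08-02


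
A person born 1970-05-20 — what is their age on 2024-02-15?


Birth: 1970-05-20
Reference: 2024-02-15
Year difference: 2024 - 1970 = 54
Birthday not yet reached in 2024, subtract 1

53 years old


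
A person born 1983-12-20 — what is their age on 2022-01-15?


Birth: 1983-12-20
Reference: 2022-01-15
Year difference: 2022 - 1983 = 39
Birthday not yet reached in 2022, subtract 1

38 years old


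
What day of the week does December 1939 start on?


Target: December 1, 1939
Anchor: Jan 1, 1939. With p = 1939 - 1 = 1938: (p + p//4 - p//100 + p//400) mod 7 = (1938 + 484 - 19 + 4) mod 7 = 2407 mod 7 = 6 -> Sunday (Mon=0 ... Sun=6)
Days before December (Jan-Nov): 334 days
Weekday index = (6 + 334) mod 7 = 4

Friday


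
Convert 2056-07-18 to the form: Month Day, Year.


ISO 2056-07-18 parses as year=2056, month=07, day=18
Month 7 -> July

July 18, 2056


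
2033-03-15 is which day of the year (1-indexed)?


Date: March 15, 2033
Days in months 1 through 2: 59
Plus 15 days in March

Day of year: 74


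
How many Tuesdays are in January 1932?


January 1932 has 31 days
Anchor: Jan 1, 1932. With p = 1932 - 1 = 1931: (p + p//4 - p//100 + p//400) mod 7 = (1931 + 482 - 19 + 4) mod 7 = 2398 mod 7 = 4 -> Friday (Mon=0 ... Sun=6)
January 1 is the anchor itself -> Friday
First Tuesday is January 5
Tuesdays: 5, 12, 19, 26

4 Tuesdays


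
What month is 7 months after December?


December is month 12
12 + 7 = 19; wrap: 19 - 12 = 7

July


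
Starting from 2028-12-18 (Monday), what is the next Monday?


Current: Monday
Target: Monday
Days ahead: 7

Next Monday: 2028-12-25


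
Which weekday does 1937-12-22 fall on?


Date: December 22, 1937
Anchor: Jan 1, 1937. With p = 1937 - 1 = 1936: (p + p//4 - p//100 + p//400) mod 7 = (1936 + 484 - 19 + 4) mod 7 = 2405 mod 7 = 4 -> Friday (Mon=0 ... Sun=6)
Days before December (Jan-Nov): 334; offset = 334 + 22 - 1 = 355
Weekday index = (4 + 355) mod 7 = 2

Day of the week: Wednesday


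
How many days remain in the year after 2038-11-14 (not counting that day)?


Day of year: 318 of 365
Remaining = 365 - 318

47 days


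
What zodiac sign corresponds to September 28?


Date: September 28
Conventional tropical zodiac dates: Libra from September 23 onward; Scorpio starts October 23
September 28 falls within the Libra range

Libra


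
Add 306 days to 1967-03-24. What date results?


Start: 1967-03-24, add 306 days
March 1967 has 31 days: 31 - 24 = 7 days to March 31 -> 299 left
April 1967 has 30 days -> 269 left
May 1967 has 31 days -> 238 left
June 1967 has 30 days -> 208 left
July 1967 has 31 days -> 177 left
August 1967 has 31 days -> 146 left
September 1967 has 30 days -> 116 left
October 1967 has 31 days -> 85 left
November 1967 has 30 days -> 55 left
December 1967 has 31 days -> 24 left
January 1968: 24 <= 31 -> lands on January 24

Result: 1968-01-24


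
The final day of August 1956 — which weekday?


August 1956 has 31 days
Anchor: Jan 1, 1956. With p = 1956 - 1 = 1955: (p + p//4 - p//100 + p//400) mod 7 = (1955 + 488 - 19 + 4) mod 7 = 2428 mod 7 = 6 -> Sunday (Mon=0 ... Sun=6)
Days before August (Jan-Jul): 213; August 1 index = (6 + 213) mod 7 = 2 -> Wednesday
Last day offset: 31 - 1 = 30 days
Weekday index = (2 + 30) mod 7 = 4

Friday, August 31


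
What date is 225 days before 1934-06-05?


Start: 1934-06-05, subtract 225 days
Back 5 days from June 5 reaches May 31, 1934 -> 220 left
May 1934 has 31 days -> back to April 30, 1934 -> 189 left
April 1934 has 30 days -> back to March 31, 1934 -> 159 left
March 1934 has 31 days -> back to February 28, 1934 -> 128 left
February 1934 has 28 days -> back to January 31, 1934 -> 100 left
January 1934 has 31 days -> back to December 31, 1933 -> 69 left
December 1933 has 31 days -> back to November 30, 1933 -> 38 left
November 1933 has 30 days -> back to October 31, 1933 -> 8 left
October 1933: 31 - 8 = 23 -> lands on October 23

Result: 1933-10-23


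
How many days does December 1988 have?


December 1988

31 days


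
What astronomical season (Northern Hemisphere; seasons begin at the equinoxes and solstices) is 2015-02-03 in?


Date: February 3
Astronomical Winter (approx.; exact equinox/solstice day varies by year): December 21 to March 19
February 3 falls within the Winter window

Winter


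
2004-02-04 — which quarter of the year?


Month: February (month 2)
Q1: Jan-Mar, Q2: Apr-Jun, Q3: Jul-Sep, Q4: Oct-Dec

Q1


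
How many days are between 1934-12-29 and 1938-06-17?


From 1934-12-29 to 1938-06-17
1934-12-29: days before December = 31 + 28 + 31 + 30 + 31 + 30 + 31 + 31 + 30 + 31 + 30 = 334 (1934 is not a leap year); day of year = 334 + 29 = 363
1938-06-17: days before June = 31 + 28 + 31 + 30 + 31 = 151 (1938 is not a leap year); day of year = 151 + 17 = 168
Rest of 1934: 365 - 363 = 2
Full years 1935 (365), 1936 (366), 1937 (365): 1096
Total = 2 + 1096 + 168 = 1266

1266 days


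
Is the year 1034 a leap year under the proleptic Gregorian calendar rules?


Gregorian leap year rule: divisible by 4, but not by 100, unless also by 400.
1034 is not divisible by 4 -> not a leap year

No


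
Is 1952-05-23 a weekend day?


Anchor: Jan 1, 1952. With p = 1952 - 1 = 1951: (p + p//4 - p//100 + p//400) mod 7 = (1951 + 487 - 19 + 4) mod 7 = 2423 mod 7 = 1 -> Tuesday (Mon=0 ... Sun=6)
Day of year: 144; offset = 143
Weekday index = (1 + 143) mod 7 = 4 -> Friday
Weekend days: Saturday, Sunday

No


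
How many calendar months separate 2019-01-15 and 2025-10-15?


From January 2019 to October 2025
6 years * 12 = 72 months, plus 9 months = 81

81 months


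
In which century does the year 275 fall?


Century = (year - 1) // 100 + 1
= (275 - 1) // 100 + 1
= 274 // 100 + 1
= 2 + 1

3rd century


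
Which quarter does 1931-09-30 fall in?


Month: September (month 9)
Q1: Jan-Mar, Q2: Apr-Jun, Q3: Jul-Sep, Q4: Oct-Dec

Q3


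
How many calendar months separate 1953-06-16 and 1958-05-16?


From June 1953 to May 1958
5 years * 12 = 60 months, minus 1 month = 59

59 months


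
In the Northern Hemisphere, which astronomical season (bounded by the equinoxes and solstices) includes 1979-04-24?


Date: April 24
Astronomical Spring (approx.; exact equinox/solstice day varies by year): March 20 to June 20
April 24 falls within the Spring window

Spring


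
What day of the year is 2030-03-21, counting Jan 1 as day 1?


Date: March 21, 2030
Days in months 1 through 2: 59
Plus 21 days in March

Day of year: 80


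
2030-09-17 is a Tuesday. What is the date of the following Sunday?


Current: Tuesday
Target: Sunday
Days ahead: 5

Next Sunday: 2030-09-22


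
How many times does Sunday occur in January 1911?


January 1911 has 31 days
Anchor: Jan 1, 1911. With p = 1911 - 1 = 1910: (p + p//4 - p//100 + p//400) mod 7 = (1910 + 477 - 19 + 4) mod 7 = 2372 mod 7 = 6 -> Sunday (Mon=0 ... Sun=6)
January 1 is the anchor itself -> Sunday
First Sunday is January 1
Sundays: 1, 8, 15, 22, 29

5 Sundays


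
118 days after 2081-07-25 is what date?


Start: 2081-07-25, add 118 days
July 2081 has 31 days: 31 - 25 = 6 days to July 31 -> 112 left
August 2081 has 31 days -> 81 left
September 2081 has 30 days -> 51 left
October 2081 has 31 days -> 20 left
November 2081: 20 <= 30 -> lands on November 20

Result: 2081-11-20
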